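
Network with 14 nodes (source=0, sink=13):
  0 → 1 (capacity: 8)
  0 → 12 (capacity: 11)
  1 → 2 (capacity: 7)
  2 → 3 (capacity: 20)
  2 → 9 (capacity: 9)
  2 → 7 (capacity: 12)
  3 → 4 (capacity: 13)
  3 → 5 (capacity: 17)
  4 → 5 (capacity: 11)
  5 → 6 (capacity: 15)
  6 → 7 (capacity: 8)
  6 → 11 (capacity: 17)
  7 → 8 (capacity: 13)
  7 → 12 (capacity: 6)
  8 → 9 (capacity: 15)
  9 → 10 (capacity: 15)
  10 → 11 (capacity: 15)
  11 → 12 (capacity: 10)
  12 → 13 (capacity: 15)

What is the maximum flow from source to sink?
Maximum flow = 15

Max flow: 15

Flow assignment:
  0 → 1: 7/8
  0 → 12: 8/11
  1 → 2: 7/7
  2 → 9: 1/9
  2 → 7: 6/12
  7 → 12: 6/6
  9 → 10: 1/15
  10 → 11: 1/15
  11 → 12: 1/10
  12 → 13: 15/15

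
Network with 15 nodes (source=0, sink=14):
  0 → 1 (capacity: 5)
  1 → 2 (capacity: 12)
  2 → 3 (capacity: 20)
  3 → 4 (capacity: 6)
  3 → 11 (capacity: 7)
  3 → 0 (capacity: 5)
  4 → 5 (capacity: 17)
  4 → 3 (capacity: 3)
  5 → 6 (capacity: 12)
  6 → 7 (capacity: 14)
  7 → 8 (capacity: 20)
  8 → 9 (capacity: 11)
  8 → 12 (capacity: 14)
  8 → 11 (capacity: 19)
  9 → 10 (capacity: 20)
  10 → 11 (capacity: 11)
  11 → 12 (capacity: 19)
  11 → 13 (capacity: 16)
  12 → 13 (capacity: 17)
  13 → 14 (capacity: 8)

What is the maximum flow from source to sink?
Maximum flow = 5

Max flow: 5

Flow assignment:
  0 → 1: 5/5
  1 → 2: 5/12
  2 → 3: 5/20
  3 → 11: 5/7
  11 → 13: 5/16
  13 → 14: 5/8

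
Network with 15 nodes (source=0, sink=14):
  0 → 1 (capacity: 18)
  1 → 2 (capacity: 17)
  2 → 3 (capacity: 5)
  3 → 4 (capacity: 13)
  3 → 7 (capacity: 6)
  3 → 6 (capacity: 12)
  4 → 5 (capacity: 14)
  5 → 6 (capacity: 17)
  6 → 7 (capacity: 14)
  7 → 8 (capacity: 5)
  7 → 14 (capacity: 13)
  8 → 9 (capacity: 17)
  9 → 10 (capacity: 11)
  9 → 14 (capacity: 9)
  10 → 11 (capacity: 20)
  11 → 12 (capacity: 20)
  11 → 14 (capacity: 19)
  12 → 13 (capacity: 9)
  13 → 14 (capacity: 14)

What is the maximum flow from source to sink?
Maximum flow = 5

Max flow: 5

Flow assignment:
  0 → 1: 5/18
  1 → 2: 5/17
  2 → 3: 5/5
  3 → 7: 5/6
  7 → 14: 5/13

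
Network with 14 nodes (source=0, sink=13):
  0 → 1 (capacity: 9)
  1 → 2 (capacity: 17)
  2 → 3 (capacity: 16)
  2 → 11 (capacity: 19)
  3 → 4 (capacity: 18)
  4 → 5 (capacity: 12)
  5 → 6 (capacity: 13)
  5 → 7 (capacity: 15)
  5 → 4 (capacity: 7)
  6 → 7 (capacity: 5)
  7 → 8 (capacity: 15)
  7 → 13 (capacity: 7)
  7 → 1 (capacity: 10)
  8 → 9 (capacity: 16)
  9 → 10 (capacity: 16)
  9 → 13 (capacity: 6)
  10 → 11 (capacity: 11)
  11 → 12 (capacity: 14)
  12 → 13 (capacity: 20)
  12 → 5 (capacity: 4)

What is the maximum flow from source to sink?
Maximum flow = 9

Max flow: 9

Flow assignment:
  0 → 1: 9/9
  1 → 2: 9/17
  2 → 11: 9/19
  11 → 12: 9/14
  12 → 13: 9/20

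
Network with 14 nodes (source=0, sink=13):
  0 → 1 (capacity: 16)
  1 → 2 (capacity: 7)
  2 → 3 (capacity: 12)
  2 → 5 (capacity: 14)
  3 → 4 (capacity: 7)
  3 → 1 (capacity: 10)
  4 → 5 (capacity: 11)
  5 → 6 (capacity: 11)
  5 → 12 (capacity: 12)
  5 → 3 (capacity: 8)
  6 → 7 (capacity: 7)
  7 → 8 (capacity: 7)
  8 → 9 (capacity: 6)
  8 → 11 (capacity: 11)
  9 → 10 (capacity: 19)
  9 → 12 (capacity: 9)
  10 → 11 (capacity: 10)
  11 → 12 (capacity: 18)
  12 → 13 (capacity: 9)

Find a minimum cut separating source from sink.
Min cut value = 7, edges: (1,2)

Min cut value: 7
Partition: S = [0, 1], T = [2, 3, 4, 5, 6, 7, 8, 9, 10, 11, 12, 13]
Cut edges: (1,2)

By max-flow min-cut theorem, max flow = min cut = 7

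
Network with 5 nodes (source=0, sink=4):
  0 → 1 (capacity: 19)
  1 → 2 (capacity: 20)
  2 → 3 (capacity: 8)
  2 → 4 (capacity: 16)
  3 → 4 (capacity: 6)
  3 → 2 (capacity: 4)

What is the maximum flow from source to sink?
Maximum flow = 19

Max flow: 19

Flow assignment:
  0 → 1: 19/19
  1 → 2: 19/20
  2 → 3: 3/8
  2 → 4: 16/16
  3 → 4: 3/6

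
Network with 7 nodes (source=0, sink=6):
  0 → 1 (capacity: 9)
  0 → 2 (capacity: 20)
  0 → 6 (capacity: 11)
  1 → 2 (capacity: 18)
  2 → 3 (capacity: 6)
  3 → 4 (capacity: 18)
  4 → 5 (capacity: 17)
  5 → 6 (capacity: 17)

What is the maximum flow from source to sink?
Maximum flow = 17

Max flow: 17

Flow assignment:
  0 → 1: 6/9
  0 → 6: 11/11
  1 → 2: 6/18
  2 → 3: 6/6
  3 → 4: 6/18
  4 → 5: 6/17
  5 → 6: 6/17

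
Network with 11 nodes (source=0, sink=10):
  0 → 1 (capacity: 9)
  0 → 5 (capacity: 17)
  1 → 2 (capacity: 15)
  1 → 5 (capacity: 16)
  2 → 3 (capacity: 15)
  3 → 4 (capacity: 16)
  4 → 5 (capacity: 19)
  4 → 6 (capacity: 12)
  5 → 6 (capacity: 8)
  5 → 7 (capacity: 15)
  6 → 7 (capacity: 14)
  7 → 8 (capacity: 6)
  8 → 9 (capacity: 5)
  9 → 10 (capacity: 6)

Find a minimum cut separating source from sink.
Min cut value = 5, edges: (8,9)

Min cut value: 5
Partition: S = [0, 1, 2, 3, 4, 5, 6, 7, 8], T = [9, 10]
Cut edges: (8,9)

By max-flow min-cut theorem, max flow = min cut = 5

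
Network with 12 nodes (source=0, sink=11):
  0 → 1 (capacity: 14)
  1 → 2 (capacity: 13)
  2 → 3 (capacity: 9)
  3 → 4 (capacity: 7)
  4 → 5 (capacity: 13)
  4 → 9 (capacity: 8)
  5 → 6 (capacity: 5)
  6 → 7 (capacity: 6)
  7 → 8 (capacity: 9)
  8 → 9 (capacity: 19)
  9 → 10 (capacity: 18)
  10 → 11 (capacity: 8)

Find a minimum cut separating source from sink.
Min cut value = 7, edges: (3,4)

Min cut value: 7
Partition: S = [0, 1, 2, 3], T = [4, 5, 6, 7, 8, 9, 10, 11]
Cut edges: (3,4)

By max-flow min-cut theorem, max flow = min cut = 7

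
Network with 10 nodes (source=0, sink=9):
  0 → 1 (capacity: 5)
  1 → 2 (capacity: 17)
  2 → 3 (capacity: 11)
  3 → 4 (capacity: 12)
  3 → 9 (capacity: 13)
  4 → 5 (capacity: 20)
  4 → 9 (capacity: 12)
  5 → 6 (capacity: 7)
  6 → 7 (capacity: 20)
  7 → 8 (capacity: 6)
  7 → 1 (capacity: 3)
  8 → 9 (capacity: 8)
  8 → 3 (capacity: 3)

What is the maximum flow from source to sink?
Maximum flow = 5

Max flow: 5

Flow assignment:
  0 → 1: 5/5
  1 → 2: 5/17
  2 → 3: 5/11
  3 → 9: 5/13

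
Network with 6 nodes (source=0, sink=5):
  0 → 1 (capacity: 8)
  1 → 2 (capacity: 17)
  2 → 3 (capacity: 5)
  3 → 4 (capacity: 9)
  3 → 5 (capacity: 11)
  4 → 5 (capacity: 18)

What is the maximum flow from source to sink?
Maximum flow = 5

Max flow: 5

Flow assignment:
  0 → 1: 5/8
  1 → 2: 5/17
  2 → 3: 5/5
  3 → 5: 5/11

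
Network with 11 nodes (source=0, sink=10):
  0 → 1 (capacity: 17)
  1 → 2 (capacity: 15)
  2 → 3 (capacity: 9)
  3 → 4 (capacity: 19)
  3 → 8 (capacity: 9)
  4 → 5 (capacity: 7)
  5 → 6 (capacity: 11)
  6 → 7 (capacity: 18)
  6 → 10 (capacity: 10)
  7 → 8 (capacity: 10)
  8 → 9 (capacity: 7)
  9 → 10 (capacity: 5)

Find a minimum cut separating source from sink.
Min cut value = 9, edges: (2,3)

Min cut value: 9
Partition: S = [0, 1, 2], T = [3, 4, 5, 6, 7, 8, 9, 10]
Cut edges: (2,3)

By max-flow min-cut theorem, max flow = min cut = 9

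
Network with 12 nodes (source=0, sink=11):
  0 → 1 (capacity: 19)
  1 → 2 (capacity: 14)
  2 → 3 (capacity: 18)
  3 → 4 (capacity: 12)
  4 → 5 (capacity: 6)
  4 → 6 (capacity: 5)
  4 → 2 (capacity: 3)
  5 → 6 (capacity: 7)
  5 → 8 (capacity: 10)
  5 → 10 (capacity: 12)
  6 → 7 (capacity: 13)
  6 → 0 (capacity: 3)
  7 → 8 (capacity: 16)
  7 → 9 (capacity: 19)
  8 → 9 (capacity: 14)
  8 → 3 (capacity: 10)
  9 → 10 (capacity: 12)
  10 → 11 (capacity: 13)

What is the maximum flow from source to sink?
Maximum flow = 11

Max flow: 11

Flow assignment:
  0 → 1: 11/19
  1 → 2: 11/14
  2 → 3: 12/18
  3 → 4: 12/12
  4 → 5: 6/6
  4 → 6: 5/5
  4 → 2: 1/3
  5 → 10: 6/12
  6 → 7: 5/13
  7 → 9: 5/19
  9 → 10: 5/12
  10 → 11: 11/13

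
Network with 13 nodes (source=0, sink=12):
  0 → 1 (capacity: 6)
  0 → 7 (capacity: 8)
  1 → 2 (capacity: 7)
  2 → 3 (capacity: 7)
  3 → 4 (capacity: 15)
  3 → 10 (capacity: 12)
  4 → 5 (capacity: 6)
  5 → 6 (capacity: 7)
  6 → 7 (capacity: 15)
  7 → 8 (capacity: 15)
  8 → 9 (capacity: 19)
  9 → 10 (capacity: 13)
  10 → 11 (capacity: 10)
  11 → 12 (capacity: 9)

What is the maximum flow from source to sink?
Maximum flow = 9

Max flow: 9

Flow assignment:
  0 → 1: 1/6
  0 → 7: 8/8
  1 → 2: 1/7
  2 → 3: 1/7
  3 → 10: 1/12
  7 → 8: 8/15
  8 → 9: 8/19
  9 → 10: 8/13
  10 → 11: 9/10
  11 → 12: 9/9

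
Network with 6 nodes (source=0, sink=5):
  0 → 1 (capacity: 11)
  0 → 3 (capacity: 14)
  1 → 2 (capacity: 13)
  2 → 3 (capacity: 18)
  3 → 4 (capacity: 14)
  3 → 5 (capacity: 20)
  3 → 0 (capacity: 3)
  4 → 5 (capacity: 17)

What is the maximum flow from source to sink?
Maximum flow = 25

Max flow: 25

Flow assignment:
  0 → 1: 11/11
  0 → 3: 14/14
  1 → 2: 11/13
  2 → 3: 11/18
  3 → 4: 5/14
  3 → 5: 20/20
  4 → 5: 5/17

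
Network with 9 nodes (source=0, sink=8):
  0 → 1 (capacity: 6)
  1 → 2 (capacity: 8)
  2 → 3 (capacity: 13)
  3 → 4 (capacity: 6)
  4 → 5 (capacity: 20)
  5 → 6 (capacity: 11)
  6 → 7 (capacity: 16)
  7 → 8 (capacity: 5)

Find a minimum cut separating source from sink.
Min cut value = 5, edges: (7,8)

Min cut value: 5
Partition: S = [0, 1, 2, 3, 4, 5, 6, 7], T = [8]
Cut edges: (7,8)

By max-flow min-cut theorem, max flow = min cut = 5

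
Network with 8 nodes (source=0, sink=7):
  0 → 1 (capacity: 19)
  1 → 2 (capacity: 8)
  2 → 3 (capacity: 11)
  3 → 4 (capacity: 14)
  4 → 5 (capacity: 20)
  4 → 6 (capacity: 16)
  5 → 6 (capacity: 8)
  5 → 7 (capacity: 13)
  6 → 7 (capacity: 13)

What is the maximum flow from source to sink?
Maximum flow = 8

Max flow: 8

Flow assignment:
  0 → 1: 8/19
  1 → 2: 8/8
  2 → 3: 8/11
  3 → 4: 8/14
  4 → 5: 8/20
  5 → 7: 8/13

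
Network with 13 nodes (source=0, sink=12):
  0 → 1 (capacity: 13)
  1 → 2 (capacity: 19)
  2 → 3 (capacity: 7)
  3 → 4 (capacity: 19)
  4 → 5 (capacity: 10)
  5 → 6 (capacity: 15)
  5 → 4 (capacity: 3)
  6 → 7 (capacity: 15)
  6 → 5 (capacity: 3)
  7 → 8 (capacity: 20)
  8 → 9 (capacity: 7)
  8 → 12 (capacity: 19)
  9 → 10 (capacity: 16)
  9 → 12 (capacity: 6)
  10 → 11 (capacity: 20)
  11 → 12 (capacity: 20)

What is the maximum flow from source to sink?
Maximum flow = 7

Max flow: 7

Flow assignment:
  0 → 1: 7/13
  1 → 2: 7/19
  2 → 3: 7/7
  3 → 4: 7/19
  4 → 5: 7/10
  5 → 6: 7/15
  6 → 7: 7/15
  7 → 8: 7/20
  8 → 12: 7/19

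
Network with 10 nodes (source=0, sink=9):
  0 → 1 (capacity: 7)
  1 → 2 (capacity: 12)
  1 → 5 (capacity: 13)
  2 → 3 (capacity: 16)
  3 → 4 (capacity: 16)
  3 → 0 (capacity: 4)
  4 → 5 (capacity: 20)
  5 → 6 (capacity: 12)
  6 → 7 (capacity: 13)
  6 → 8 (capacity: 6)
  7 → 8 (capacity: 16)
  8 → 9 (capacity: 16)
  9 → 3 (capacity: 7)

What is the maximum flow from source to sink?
Maximum flow = 7

Max flow: 7

Flow assignment:
  0 → 1: 7/7
  1 → 5: 7/13
  5 → 6: 7/12
  6 → 7: 1/13
  6 → 8: 6/6
  7 → 8: 1/16
  8 → 9: 7/16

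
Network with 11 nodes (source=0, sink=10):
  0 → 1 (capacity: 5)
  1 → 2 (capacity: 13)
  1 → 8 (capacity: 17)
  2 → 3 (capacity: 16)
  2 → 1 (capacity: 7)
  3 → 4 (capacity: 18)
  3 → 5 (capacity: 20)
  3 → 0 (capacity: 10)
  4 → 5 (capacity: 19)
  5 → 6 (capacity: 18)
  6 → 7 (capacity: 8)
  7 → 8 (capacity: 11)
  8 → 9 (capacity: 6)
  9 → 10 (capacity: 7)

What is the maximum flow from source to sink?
Maximum flow = 5

Max flow: 5

Flow assignment:
  0 → 1: 5/5
  1 → 8: 5/17
  8 → 9: 5/6
  9 → 10: 5/7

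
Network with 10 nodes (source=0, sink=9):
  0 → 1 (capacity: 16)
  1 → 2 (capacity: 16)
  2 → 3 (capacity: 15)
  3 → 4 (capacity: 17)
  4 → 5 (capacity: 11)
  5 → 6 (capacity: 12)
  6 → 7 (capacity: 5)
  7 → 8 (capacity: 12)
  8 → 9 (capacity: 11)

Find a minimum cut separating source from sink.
Min cut value = 5, edges: (6,7)

Min cut value: 5
Partition: S = [0, 1, 2, 3, 4, 5, 6], T = [7, 8, 9]
Cut edges: (6,7)

By max-flow min-cut theorem, max flow = min cut = 5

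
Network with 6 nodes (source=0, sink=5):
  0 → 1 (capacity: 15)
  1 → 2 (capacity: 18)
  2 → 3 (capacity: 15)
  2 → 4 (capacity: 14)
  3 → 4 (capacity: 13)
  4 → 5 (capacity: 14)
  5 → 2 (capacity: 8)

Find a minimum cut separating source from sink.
Min cut value = 14, edges: (4,5)

Min cut value: 14
Partition: S = [0, 1, 2, 3, 4], T = [5]
Cut edges: (4,5)

By max-flow min-cut theorem, max flow = min cut = 14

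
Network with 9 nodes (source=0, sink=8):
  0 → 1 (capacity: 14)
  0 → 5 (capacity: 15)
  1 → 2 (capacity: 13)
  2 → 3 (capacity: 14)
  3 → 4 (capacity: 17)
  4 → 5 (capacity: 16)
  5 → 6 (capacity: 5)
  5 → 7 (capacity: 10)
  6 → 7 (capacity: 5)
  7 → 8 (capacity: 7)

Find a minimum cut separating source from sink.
Min cut value = 7, edges: (7,8)

Min cut value: 7
Partition: S = [0, 1, 2, 3, 4, 5, 6, 7], T = [8]
Cut edges: (7,8)

By max-flow min-cut theorem, max flow = min cut = 7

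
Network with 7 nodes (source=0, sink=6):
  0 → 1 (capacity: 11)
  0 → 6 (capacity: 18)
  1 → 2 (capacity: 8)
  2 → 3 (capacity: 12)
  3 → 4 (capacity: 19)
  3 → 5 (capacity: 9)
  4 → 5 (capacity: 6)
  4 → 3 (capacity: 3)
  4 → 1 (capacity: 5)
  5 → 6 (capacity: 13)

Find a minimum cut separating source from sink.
Min cut value = 26, edges: (0,6), (1,2)

Min cut value: 26
Partition: S = [0, 1], T = [2, 3, 4, 5, 6]
Cut edges: (0,6), (1,2)

By max-flow min-cut theorem, max flow = min cut = 26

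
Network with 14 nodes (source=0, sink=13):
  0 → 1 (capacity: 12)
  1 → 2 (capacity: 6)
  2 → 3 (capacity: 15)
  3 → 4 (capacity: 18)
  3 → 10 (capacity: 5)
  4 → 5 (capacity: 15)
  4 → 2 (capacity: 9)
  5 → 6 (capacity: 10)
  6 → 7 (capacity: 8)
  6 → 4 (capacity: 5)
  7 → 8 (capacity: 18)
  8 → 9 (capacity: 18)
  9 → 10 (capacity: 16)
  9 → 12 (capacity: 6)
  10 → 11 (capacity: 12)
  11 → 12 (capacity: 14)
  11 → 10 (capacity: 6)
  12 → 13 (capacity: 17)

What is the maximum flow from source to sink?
Maximum flow = 6

Max flow: 6

Flow assignment:
  0 → 1: 6/12
  1 → 2: 6/6
  2 → 3: 6/15
  3 → 4: 1/18
  3 → 10: 5/5
  4 → 5: 1/15
  5 → 6: 1/10
  6 → 7: 1/8
  7 → 8: 1/18
  8 → 9: 1/18
  9 → 12: 1/6
  10 → 11: 5/12
  11 → 12: 5/14
  12 → 13: 6/17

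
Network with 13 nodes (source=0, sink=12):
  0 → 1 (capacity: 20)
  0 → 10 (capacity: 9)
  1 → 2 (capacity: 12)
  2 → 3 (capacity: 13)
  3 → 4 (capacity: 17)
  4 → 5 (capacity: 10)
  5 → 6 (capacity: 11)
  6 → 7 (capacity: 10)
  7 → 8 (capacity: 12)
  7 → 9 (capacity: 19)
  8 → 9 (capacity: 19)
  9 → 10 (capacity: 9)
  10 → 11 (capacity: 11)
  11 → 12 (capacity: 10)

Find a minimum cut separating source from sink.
Min cut value = 10, edges: (11,12)

Min cut value: 10
Partition: S = [0, 1, 2, 3, 4, 5, 6, 7, 8, 9, 10, 11], T = [12]
Cut edges: (11,12)

By max-flow min-cut theorem, max flow = min cut = 10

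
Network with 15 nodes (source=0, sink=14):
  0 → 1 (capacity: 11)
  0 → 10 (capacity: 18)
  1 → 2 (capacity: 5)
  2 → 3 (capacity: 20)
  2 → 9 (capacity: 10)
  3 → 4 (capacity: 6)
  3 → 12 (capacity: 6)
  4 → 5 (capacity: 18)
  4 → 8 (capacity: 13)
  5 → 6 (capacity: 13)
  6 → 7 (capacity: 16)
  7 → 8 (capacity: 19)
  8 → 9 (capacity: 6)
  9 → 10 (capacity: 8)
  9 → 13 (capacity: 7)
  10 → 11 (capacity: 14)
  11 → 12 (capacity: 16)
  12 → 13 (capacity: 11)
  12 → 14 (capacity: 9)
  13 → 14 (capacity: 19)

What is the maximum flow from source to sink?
Maximum flow = 19

Max flow: 19

Flow assignment:
  0 → 1: 5/11
  0 → 10: 14/18
  1 → 2: 5/5
  2 → 3: 5/20
  3 → 12: 5/6
  10 → 11: 14/14
  11 → 12: 14/16
  12 → 13: 10/11
  12 → 14: 9/9
  13 → 14: 10/19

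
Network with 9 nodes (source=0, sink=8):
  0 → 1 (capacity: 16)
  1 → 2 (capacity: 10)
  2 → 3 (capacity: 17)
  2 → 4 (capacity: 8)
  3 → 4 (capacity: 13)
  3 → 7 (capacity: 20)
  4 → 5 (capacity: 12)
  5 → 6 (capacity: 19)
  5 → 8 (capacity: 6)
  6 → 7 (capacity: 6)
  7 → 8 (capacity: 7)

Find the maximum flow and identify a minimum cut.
Max flow = 10, Min cut edges: (1,2)

Maximum flow: 10
Minimum cut: (1,2)
Partition: S = [0, 1], T = [2, 3, 4, 5, 6, 7, 8]

Max-flow min-cut theorem verified: both equal 10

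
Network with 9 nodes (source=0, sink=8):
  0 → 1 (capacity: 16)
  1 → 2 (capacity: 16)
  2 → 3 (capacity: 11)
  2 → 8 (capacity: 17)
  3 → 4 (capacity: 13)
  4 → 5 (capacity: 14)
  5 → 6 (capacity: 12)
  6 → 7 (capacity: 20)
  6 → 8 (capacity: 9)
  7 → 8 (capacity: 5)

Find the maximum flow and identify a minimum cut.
Max flow = 16, Min cut edges: (1,2)

Maximum flow: 16
Minimum cut: (1,2)
Partition: S = [0, 1], T = [2, 3, 4, 5, 6, 7, 8]

Max-flow min-cut theorem verified: both equal 16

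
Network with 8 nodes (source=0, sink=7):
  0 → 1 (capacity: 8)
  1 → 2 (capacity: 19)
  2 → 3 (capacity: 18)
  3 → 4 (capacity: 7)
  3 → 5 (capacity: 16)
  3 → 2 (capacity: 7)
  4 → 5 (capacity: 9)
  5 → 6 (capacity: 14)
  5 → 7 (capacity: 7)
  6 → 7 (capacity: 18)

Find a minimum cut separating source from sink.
Min cut value = 8, edges: (0,1)

Min cut value: 8
Partition: S = [0], T = [1, 2, 3, 4, 5, 6, 7]
Cut edges: (0,1)

By max-flow min-cut theorem, max flow = min cut = 8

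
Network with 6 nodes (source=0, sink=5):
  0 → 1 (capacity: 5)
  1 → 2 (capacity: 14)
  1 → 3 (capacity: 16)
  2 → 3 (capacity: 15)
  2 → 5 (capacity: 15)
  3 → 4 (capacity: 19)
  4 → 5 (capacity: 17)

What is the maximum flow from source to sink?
Maximum flow = 5

Max flow: 5

Flow assignment:
  0 → 1: 5/5
  1 → 2: 5/14
  2 → 5: 5/15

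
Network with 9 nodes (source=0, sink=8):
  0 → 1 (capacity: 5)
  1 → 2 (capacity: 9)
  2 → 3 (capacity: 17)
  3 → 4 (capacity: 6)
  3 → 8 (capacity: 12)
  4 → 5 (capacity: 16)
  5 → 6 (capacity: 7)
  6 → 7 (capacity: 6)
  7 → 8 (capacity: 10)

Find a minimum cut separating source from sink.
Min cut value = 5, edges: (0,1)

Min cut value: 5
Partition: S = [0], T = [1, 2, 3, 4, 5, 6, 7, 8]
Cut edges: (0,1)

By max-flow min-cut theorem, max flow = min cut = 5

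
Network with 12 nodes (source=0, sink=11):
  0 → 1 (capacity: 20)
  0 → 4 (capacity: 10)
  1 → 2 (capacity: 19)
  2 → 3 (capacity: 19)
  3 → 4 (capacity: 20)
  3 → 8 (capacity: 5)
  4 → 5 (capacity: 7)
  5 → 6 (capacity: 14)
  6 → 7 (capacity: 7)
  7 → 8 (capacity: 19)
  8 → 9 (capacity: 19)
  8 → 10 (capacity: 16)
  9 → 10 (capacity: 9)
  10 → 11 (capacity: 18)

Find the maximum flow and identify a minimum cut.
Max flow = 12, Min cut edges: (3,8), (6,7)

Maximum flow: 12
Minimum cut: (3,8), (6,7)
Partition: S = [0, 1, 2, 3, 4, 5, 6], T = [7, 8, 9, 10, 11]

Max-flow min-cut theorem verified: both equal 12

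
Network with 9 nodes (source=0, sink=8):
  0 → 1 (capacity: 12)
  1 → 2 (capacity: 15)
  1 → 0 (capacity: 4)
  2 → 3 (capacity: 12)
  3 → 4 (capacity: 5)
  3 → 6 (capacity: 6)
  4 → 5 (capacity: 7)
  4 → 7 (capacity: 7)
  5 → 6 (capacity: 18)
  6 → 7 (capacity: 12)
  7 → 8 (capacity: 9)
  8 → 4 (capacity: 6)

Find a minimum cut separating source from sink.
Min cut value = 9, edges: (7,8)

Min cut value: 9
Partition: S = [0, 1, 2, 3, 4, 5, 6, 7], T = [8]
Cut edges: (7,8)

By max-flow min-cut theorem, max flow = min cut = 9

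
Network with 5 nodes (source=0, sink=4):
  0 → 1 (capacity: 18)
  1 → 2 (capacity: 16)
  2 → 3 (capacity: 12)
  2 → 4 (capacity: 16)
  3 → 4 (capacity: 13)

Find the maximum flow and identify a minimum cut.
Max flow = 16, Min cut edges: (1,2)

Maximum flow: 16
Minimum cut: (1,2)
Partition: S = [0, 1], T = [2, 3, 4]

Max-flow min-cut theorem verified: both equal 16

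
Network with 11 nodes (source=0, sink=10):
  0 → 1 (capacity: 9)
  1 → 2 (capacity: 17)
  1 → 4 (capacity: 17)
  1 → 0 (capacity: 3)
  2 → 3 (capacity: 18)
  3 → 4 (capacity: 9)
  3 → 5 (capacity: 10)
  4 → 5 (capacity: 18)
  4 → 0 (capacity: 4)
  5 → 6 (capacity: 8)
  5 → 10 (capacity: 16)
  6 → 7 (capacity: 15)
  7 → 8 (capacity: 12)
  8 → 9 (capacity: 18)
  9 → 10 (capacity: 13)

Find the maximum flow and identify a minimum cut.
Max flow = 9, Min cut edges: (0,1)

Maximum flow: 9
Minimum cut: (0,1)
Partition: S = [0], T = [1, 2, 3, 4, 5, 6, 7, 8, 9, 10]

Max-flow min-cut theorem verified: both equal 9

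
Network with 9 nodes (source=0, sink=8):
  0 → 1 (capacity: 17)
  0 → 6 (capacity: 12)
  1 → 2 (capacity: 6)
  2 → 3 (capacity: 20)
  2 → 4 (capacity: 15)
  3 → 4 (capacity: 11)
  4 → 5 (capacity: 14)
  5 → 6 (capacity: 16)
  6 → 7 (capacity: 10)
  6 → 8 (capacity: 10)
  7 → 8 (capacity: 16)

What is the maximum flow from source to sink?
Maximum flow = 18

Max flow: 18

Flow assignment:
  0 → 1: 6/17
  0 → 6: 12/12
  1 → 2: 6/6
  2 → 4: 6/15
  4 → 5: 6/14
  5 → 6: 6/16
  6 → 7: 8/10
  6 → 8: 10/10
  7 → 8: 8/16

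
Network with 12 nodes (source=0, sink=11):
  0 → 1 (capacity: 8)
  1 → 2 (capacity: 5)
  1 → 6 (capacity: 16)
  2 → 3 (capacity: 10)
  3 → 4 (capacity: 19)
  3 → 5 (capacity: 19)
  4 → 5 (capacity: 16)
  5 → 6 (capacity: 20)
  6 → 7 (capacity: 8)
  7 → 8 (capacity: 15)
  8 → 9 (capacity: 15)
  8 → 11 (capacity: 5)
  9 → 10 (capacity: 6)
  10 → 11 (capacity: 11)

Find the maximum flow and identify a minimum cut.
Max flow = 8, Min cut edges: (6,7)

Maximum flow: 8
Minimum cut: (6,7)
Partition: S = [0, 1, 2, 3, 4, 5, 6], T = [7, 8, 9, 10, 11]

Max-flow min-cut theorem verified: both equal 8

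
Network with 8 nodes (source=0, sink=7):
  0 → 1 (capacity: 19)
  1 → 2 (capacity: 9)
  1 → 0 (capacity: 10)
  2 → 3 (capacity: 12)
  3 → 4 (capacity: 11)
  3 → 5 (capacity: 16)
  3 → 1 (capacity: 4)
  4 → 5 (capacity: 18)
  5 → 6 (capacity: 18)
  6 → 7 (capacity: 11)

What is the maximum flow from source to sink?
Maximum flow = 9

Max flow: 9

Flow assignment:
  0 → 1: 9/19
  1 → 2: 9/9
  2 → 3: 9/12
  3 → 5: 9/16
  5 → 6: 9/18
  6 → 7: 9/11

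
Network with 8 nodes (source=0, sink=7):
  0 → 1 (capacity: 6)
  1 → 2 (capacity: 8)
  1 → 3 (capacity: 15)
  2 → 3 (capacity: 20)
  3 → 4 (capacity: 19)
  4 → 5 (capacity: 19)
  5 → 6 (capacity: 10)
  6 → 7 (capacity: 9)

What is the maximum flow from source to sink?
Maximum flow = 6

Max flow: 6

Flow assignment:
  0 → 1: 6/6
  1 → 3: 6/15
  3 → 4: 6/19
  4 → 5: 6/19
  5 → 6: 6/10
  6 → 7: 6/9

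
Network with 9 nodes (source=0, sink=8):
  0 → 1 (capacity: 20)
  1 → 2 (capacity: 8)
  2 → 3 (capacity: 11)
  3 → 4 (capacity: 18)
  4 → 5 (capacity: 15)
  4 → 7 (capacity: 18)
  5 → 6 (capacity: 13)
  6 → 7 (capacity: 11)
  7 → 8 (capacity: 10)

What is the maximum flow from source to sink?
Maximum flow = 8

Max flow: 8

Flow assignment:
  0 → 1: 8/20
  1 → 2: 8/8
  2 → 3: 8/11
  3 → 4: 8/18
  4 → 7: 8/18
  7 → 8: 8/10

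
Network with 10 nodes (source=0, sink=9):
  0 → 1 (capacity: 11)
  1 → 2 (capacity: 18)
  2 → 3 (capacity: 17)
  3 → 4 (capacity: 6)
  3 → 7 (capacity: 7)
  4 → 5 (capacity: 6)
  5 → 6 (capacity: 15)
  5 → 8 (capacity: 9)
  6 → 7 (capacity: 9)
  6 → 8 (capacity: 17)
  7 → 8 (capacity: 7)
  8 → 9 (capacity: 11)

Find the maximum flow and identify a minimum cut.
Max flow = 11, Min cut edges: (8,9)

Maximum flow: 11
Minimum cut: (8,9)
Partition: S = [0, 1, 2, 3, 4, 5, 6, 7, 8], T = [9]

Max-flow min-cut theorem verified: both equal 11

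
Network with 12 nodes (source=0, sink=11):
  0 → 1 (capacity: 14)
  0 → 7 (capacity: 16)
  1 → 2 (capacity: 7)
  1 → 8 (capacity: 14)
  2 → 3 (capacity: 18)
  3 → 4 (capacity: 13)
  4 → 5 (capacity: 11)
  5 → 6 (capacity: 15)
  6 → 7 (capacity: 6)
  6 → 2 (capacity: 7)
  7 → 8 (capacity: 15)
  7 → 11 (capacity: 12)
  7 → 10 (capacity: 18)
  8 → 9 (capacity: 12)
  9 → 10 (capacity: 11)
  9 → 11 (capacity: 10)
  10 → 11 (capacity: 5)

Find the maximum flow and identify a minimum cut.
Max flow = 27, Min cut edges: (7,11), (9,11), (10,11)

Maximum flow: 27
Minimum cut: (7,11), (9,11), (10,11)
Partition: S = [0, 1, 2, 3, 4, 5, 6, 7, 8, 9, 10], T = [11]

Max-flow min-cut theorem verified: both equal 27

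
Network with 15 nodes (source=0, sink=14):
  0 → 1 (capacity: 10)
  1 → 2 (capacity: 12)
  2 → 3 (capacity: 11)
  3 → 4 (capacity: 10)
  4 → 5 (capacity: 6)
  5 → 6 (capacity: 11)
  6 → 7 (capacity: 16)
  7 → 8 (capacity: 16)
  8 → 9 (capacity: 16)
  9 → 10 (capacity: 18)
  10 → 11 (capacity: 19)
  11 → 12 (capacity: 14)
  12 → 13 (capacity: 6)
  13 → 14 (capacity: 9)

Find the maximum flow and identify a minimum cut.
Max flow = 6, Min cut edges: (12,13)

Maximum flow: 6
Minimum cut: (12,13)
Partition: S = [0, 1, 2, 3, 4, 5, 6, 7, 8, 9, 10, 11, 12], T = [13, 14]

Max-flow min-cut theorem verified: both equal 6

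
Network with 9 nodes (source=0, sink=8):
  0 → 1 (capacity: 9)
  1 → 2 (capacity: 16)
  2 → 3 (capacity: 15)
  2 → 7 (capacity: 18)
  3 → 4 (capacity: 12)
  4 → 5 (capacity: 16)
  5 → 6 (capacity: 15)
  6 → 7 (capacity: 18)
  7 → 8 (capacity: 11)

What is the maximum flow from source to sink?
Maximum flow = 9

Max flow: 9

Flow assignment:
  0 → 1: 9/9
  1 → 2: 9/16
  2 → 7: 9/18
  7 → 8: 9/11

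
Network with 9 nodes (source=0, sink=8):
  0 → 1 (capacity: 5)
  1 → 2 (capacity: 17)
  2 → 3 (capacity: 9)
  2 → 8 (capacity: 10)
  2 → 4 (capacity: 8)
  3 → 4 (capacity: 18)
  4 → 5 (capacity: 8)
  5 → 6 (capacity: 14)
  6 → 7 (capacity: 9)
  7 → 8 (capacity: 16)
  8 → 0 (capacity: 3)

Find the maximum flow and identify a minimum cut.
Max flow = 5, Min cut edges: (0,1)

Maximum flow: 5
Minimum cut: (0,1)
Partition: S = [0], T = [1, 2, 3, 4, 5, 6, 7, 8]

Max-flow min-cut theorem verified: both equal 5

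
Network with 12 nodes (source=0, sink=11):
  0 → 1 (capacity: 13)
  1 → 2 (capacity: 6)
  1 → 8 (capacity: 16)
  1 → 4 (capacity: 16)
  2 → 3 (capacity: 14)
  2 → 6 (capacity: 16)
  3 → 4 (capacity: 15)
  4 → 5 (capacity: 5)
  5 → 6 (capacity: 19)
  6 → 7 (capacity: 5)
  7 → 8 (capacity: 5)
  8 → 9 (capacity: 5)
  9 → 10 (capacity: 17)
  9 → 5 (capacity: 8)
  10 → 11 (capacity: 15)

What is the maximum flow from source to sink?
Maximum flow = 5

Max flow: 5

Flow assignment:
  0 → 1: 5/13
  1 → 8: 5/16
  8 → 9: 5/5
  9 → 10: 5/17
  10 → 11: 5/15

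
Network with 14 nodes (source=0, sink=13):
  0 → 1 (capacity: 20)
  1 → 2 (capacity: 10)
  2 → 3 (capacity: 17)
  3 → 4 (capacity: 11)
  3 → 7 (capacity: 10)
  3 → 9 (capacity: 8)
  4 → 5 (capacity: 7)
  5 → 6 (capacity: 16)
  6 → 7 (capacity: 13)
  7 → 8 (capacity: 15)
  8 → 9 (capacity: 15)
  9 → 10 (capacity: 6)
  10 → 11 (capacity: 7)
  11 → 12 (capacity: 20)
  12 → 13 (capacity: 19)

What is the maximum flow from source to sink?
Maximum flow = 6

Max flow: 6

Flow assignment:
  0 → 1: 6/20
  1 → 2: 6/10
  2 → 3: 6/17
  3 → 7: 2/10
  3 → 9: 4/8
  7 → 8: 2/15
  8 → 9: 2/15
  9 → 10: 6/6
  10 → 11: 6/7
  11 → 12: 6/20
  12 → 13: 6/19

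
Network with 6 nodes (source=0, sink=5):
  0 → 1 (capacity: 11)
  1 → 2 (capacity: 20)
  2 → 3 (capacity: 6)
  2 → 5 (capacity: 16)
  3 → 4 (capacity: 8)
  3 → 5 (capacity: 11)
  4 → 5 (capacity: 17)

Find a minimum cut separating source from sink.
Min cut value = 11, edges: (0,1)

Min cut value: 11
Partition: S = [0], T = [1, 2, 3, 4, 5]
Cut edges: (0,1)

By max-flow min-cut theorem, max flow = min cut = 11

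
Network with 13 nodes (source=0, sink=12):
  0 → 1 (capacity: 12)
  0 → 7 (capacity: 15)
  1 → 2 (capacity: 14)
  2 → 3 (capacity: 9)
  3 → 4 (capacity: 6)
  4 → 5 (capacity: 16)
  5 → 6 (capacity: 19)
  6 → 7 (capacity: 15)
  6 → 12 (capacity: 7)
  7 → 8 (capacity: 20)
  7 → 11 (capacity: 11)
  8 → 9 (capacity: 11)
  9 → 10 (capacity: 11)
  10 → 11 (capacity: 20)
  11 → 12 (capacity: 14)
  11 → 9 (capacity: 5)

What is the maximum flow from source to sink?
Maximum flow = 20

Max flow: 20

Flow assignment:
  0 → 1: 6/12
  0 → 7: 14/15
  1 → 2: 6/14
  2 → 3: 6/9
  3 → 4: 6/6
  4 → 5: 6/16
  5 → 6: 6/19
  6 → 12: 6/7
  7 → 8: 3/20
  7 → 11: 11/11
  8 → 9: 3/11
  9 → 10: 3/11
  10 → 11: 3/20
  11 → 12: 14/14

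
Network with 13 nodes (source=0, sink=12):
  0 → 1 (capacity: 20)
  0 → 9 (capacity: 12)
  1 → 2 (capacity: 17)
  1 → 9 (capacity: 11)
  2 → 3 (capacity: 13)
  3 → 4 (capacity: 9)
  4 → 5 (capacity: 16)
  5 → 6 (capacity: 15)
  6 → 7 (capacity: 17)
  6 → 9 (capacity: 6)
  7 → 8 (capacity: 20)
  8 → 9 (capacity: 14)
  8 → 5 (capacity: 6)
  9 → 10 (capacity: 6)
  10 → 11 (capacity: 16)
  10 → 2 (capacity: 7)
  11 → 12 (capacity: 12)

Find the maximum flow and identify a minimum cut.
Max flow = 6, Min cut edges: (9,10)

Maximum flow: 6
Minimum cut: (9,10)
Partition: S = [0, 1, 2, 3, 4, 5, 6, 7, 8, 9], T = [10, 11, 12]

Max-flow min-cut theorem verified: both equal 6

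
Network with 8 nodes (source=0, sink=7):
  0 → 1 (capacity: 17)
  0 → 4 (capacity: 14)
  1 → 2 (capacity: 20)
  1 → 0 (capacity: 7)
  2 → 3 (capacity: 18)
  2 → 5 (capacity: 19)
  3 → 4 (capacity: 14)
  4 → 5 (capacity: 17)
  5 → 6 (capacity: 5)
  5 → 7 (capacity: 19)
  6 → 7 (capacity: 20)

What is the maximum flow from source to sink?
Maximum flow = 24

Max flow: 24

Flow assignment:
  0 → 1: 17/17
  0 → 4: 7/14
  1 → 2: 17/20
  2 → 3: 7/18
  2 → 5: 10/19
  3 → 4: 7/14
  4 → 5: 14/17
  5 → 6: 5/5
  5 → 7: 19/19
  6 → 7: 5/20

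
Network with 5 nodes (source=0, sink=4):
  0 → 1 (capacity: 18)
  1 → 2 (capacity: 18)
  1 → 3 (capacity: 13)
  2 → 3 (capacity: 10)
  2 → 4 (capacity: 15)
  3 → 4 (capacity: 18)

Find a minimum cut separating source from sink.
Min cut value = 18, edges: (0,1)

Min cut value: 18
Partition: S = [0], T = [1, 2, 3, 4]
Cut edges: (0,1)

By max-flow min-cut theorem, max flow = min cut = 18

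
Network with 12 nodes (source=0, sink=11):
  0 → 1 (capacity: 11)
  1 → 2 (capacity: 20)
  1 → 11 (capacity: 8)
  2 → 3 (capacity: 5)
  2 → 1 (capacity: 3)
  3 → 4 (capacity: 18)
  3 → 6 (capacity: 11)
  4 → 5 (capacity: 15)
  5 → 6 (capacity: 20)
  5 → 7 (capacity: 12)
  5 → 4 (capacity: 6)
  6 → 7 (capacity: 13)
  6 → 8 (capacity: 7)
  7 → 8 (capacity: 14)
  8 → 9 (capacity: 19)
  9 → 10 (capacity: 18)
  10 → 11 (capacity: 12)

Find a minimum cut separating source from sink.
Min cut value = 11, edges: (0,1)

Min cut value: 11
Partition: S = [0], T = [1, 2, 3, 4, 5, 6, 7, 8, 9, 10, 11]
Cut edges: (0,1)

By max-flow min-cut theorem, max flow = min cut = 11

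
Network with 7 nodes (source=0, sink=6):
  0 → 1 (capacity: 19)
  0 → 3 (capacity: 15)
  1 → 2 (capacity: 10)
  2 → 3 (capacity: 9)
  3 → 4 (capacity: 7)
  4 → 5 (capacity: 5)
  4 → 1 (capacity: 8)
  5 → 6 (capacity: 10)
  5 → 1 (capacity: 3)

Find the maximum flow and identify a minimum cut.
Max flow = 5, Min cut edges: (4,5)

Maximum flow: 5
Minimum cut: (4,5)
Partition: S = [0, 1, 2, 3, 4], T = [5, 6]

Max-flow min-cut theorem verified: both equal 5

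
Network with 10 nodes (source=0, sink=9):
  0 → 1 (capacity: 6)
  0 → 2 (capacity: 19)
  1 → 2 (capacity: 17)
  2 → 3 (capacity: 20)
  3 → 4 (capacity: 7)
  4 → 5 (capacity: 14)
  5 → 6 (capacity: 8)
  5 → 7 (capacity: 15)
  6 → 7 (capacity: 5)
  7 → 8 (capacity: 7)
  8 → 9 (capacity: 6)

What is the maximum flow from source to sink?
Maximum flow = 6

Max flow: 6

Flow assignment:
  0 → 1: 1/6
  0 → 2: 5/19
  1 → 2: 1/17
  2 → 3: 6/20
  3 → 4: 6/7
  4 → 5: 6/14
  5 → 7: 6/15
  7 → 8: 6/7
  8 → 9: 6/6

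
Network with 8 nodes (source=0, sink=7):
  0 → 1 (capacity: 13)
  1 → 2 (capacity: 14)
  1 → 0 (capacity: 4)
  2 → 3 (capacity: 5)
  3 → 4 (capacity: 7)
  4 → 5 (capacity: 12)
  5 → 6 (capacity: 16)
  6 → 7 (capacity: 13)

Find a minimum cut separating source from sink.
Min cut value = 5, edges: (2,3)

Min cut value: 5
Partition: S = [0, 1, 2], T = [3, 4, 5, 6, 7]
Cut edges: (2,3)

By max-flow min-cut theorem, max flow = min cut = 5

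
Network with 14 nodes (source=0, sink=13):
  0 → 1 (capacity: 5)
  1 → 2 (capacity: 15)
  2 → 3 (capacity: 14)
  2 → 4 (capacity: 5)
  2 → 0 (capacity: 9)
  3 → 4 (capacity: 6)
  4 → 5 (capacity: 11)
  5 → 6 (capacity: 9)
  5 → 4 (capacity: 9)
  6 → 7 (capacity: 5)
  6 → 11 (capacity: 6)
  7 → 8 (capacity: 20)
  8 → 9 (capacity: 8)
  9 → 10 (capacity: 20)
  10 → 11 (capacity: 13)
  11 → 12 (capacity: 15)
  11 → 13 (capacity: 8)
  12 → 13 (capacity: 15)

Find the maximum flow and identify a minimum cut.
Max flow = 5, Min cut edges: (0,1)

Maximum flow: 5
Minimum cut: (0,1)
Partition: S = [0], T = [1, 2, 3, 4, 5, 6, 7, 8, 9, 10, 11, 12, 13]

Max-flow min-cut theorem verified: both equal 5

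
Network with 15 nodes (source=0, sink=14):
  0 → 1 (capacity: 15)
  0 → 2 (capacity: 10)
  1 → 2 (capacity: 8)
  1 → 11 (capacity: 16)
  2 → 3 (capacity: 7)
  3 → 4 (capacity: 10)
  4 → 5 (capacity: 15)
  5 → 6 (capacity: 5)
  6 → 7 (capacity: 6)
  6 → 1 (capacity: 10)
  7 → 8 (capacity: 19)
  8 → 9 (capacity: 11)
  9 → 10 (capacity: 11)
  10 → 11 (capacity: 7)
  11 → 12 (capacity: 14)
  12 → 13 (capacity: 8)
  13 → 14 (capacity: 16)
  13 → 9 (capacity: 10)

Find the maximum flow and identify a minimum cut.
Max flow = 8, Min cut edges: (12,13)

Maximum flow: 8
Minimum cut: (12,13)
Partition: S = [0, 1, 2, 3, 4, 5, 6, 7, 8, 9, 10, 11, 12], T = [13, 14]

Max-flow min-cut theorem verified: both equal 8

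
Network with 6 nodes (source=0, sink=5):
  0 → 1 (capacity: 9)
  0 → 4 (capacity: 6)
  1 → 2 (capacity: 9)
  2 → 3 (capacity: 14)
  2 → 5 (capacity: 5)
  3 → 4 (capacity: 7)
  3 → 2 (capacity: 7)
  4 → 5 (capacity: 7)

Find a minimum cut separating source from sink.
Min cut value = 12, edges: (2,5), (4,5)

Min cut value: 12
Partition: S = [0, 1, 2, 3, 4], T = [5]
Cut edges: (2,5), (4,5)

By max-flow min-cut theorem, max flow = min cut = 12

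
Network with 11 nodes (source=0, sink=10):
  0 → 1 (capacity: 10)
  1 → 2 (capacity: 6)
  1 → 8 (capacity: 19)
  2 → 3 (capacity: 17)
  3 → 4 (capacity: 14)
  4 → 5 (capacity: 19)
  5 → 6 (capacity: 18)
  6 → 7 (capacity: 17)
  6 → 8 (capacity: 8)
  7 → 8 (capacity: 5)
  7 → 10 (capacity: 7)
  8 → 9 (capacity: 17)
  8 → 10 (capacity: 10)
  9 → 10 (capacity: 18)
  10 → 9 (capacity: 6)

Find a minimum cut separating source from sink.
Min cut value = 10, edges: (0,1)

Min cut value: 10
Partition: S = [0], T = [1, 2, 3, 4, 5, 6, 7, 8, 9, 10]
Cut edges: (0,1)

By max-flow min-cut theorem, max flow = min cut = 10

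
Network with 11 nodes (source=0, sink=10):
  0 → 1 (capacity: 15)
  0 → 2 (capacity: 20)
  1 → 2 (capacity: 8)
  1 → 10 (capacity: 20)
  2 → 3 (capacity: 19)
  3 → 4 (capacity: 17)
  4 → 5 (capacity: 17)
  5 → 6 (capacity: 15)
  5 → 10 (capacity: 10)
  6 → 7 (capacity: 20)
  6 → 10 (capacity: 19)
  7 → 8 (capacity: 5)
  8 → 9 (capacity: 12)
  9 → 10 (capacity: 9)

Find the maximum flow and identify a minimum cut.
Max flow = 32, Min cut edges: (0,1), (4,5)

Maximum flow: 32
Minimum cut: (0,1), (4,5)
Partition: S = [0, 2, 3, 4], T = [1, 5, 6, 7, 8, 9, 10]

Max-flow min-cut theorem verified: both equal 32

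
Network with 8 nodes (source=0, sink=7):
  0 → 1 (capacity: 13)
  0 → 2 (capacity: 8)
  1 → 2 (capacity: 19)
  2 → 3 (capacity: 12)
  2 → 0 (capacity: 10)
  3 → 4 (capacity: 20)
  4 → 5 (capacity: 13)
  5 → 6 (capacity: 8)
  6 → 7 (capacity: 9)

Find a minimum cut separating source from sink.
Min cut value = 8, edges: (5,6)

Min cut value: 8
Partition: S = [0, 1, 2, 3, 4, 5], T = [6, 7]
Cut edges: (5,6)

By max-flow min-cut theorem, max flow = min cut = 8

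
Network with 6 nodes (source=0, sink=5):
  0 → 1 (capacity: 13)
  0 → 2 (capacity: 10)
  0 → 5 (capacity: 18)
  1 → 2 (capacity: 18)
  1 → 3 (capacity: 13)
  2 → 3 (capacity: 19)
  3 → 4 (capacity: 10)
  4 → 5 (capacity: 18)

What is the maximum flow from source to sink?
Maximum flow = 28

Max flow: 28

Flow assignment:
  0 → 2: 10/10
  0 → 5: 18/18
  2 → 3: 10/19
  3 → 4: 10/10
  4 → 5: 10/18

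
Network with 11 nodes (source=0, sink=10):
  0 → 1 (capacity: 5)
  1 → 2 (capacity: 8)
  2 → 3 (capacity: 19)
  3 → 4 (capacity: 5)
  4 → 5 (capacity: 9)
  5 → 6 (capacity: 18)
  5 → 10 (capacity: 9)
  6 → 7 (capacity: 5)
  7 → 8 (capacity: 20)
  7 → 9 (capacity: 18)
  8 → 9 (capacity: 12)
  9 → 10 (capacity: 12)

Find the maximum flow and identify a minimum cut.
Max flow = 5, Min cut edges: (3,4)

Maximum flow: 5
Minimum cut: (3,4)
Partition: S = [0, 1, 2, 3], T = [4, 5, 6, 7, 8, 9, 10]

Max-flow min-cut theorem verified: both equal 5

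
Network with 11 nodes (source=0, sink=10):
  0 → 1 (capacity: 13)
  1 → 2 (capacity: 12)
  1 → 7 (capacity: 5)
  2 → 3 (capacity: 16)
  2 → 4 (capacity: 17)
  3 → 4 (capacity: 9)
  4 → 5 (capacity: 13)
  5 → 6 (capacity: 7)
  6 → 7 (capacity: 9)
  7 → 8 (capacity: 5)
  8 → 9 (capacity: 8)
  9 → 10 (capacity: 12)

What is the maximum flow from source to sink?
Maximum flow = 5

Max flow: 5

Flow assignment:
  0 → 1: 5/13
  1 → 2: 5/12
  2 → 4: 5/17
  4 → 5: 5/13
  5 → 6: 5/7
  6 → 7: 5/9
  7 → 8: 5/5
  8 → 9: 5/8
  9 → 10: 5/12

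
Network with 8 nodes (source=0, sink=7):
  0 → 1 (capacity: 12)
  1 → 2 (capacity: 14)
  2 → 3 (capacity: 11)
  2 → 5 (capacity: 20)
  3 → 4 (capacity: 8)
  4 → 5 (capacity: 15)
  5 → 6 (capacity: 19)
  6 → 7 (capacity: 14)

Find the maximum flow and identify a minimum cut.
Max flow = 12, Min cut edges: (0,1)

Maximum flow: 12
Minimum cut: (0,1)
Partition: S = [0], T = [1, 2, 3, 4, 5, 6, 7]

Max-flow min-cut theorem verified: both equal 12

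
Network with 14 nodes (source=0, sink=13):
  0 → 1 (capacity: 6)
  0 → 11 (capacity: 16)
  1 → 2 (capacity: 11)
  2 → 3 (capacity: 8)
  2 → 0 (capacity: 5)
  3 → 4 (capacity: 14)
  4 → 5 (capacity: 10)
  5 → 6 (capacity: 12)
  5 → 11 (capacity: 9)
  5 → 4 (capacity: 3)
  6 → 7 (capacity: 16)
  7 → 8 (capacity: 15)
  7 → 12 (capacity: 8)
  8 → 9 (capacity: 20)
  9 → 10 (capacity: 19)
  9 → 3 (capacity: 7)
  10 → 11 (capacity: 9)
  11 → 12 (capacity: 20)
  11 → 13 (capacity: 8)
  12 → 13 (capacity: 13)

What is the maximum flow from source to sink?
Maximum flow = 21

Max flow: 21

Flow assignment:
  0 → 1: 6/6
  0 → 11: 15/16
  1 → 2: 6/11
  2 → 3: 6/8
  3 → 4: 6/14
  4 → 5: 6/10
  5 → 11: 6/9
  11 → 12: 13/20
  11 → 13: 8/8
  12 → 13: 13/13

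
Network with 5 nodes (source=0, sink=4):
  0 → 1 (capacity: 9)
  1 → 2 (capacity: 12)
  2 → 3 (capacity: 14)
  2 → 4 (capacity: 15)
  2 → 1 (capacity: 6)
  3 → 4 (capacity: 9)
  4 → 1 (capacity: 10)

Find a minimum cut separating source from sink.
Min cut value = 9, edges: (0,1)

Min cut value: 9
Partition: S = [0], T = [1, 2, 3, 4]
Cut edges: (0,1)

By max-flow min-cut theorem, max flow = min cut = 9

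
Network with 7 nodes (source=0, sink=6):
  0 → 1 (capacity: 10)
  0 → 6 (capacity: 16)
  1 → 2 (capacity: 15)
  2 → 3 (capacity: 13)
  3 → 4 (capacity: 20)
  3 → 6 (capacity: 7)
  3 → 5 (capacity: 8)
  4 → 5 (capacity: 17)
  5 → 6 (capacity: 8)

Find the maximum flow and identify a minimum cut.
Max flow = 26, Min cut edges: (0,1), (0,6)

Maximum flow: 26
Minimum cut: (0,1), (0,6)
Partition: S = [0], T = [1, 2, 3, 4, 5, 6]

Max-flow min-cut theorem verified: both equal 26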